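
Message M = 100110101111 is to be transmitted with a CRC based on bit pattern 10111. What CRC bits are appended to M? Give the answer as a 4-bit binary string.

1100

Append 4 zeros: 1001101011110000. Divide by 10111 (XOR where the leading bit is 1):
  pos 0: 10011 XOR 10111 = 00100
  pos 2: 10001 XOR 10111 = 00110
  pos 4: 11001 XOR 10111 = 01110
  pos 5: 11101 XOR 10111 = 01010
  pos 6: 10101 XOR 10111 = 00010
  pos 9: 10100 XOR 10111 = 00011
Remainder (last 4 bits) = 1100. This is the CRC / FCS.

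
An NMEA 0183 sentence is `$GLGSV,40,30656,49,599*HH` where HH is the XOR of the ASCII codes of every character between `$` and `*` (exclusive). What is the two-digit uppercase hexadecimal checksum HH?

43

XOR the ASCII codes of the payload characters:
  'G' = 0x47 → acc = 0x47
  'L' = 0x4C → acc = 0x0B
  'G' = 0x47 → acc = 0x4C
  'S' = 0x53 → acc = 0x1F
  'V' = 0x56 → acc = 0x49
  ',' = 0x2C → acc = 0x65
  '4' = 0x34 → acc = 0x51
  '0' = 0x30 → acc = 0x61
  ',' = 0x2C → acc = 0x4D
  '3' = 0x33 → acc = 0x7E
  '0' = 0x30 → acc = 0x4E
  '6' = 0x36 → acc = 0x78
  '5' = 0x35 → acc = 0x4D
  '6' = 0x36 → acc = 0x7B
  ',' = 0x2C → acc = 0x57
  '4' = 0x34 → acc = 0x63
  '9' = 0x39 → acc = 0x5A
  ',' = 0x2C → acc = 0x76
  '5' = 0x35 → acc = 0x43
  '9' = 0x39 → acc = 0x7A
  '9' = 0x39 → acc = 0x43
Checksum = 0x43.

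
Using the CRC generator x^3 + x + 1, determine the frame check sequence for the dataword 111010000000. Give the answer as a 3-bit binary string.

Append 3 zeros: 111010000000000. Divide by 1011 (XOR where the leading bit is 1):
  pos 0: 1110 XOR 1011 = 0101
  pos 1: 1011 XOR 1011 = 0000
Remainder (last 3 bits) = 000. This is the CRC / FCS.

000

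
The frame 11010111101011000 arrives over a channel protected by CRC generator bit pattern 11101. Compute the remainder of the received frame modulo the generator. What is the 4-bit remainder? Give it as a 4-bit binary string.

Modulo-2 division of 11010111101011000 by 11101:
  pos 0: 11010 XOR 11101 = 00111
  pos 2: 11111 XOR 11101 = 00010
  pos 5: 10110 XOR 11101 = 01011
  pos 6: 10111 XOR 11101 = 01010
  pos 7: 10100 XOR 11101 = 01001
  pos 8: 10011 XOR 11101 = 01110
  pos 9: 11101 XOR 11101 = 00000
Remainder = 0000 (zero — the frame passes the CRC check).

0000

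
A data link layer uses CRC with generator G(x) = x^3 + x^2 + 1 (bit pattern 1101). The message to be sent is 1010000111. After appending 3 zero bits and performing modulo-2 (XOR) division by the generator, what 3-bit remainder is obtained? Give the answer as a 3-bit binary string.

Append 3 zeros: 1010000111000. Divide by 1101 (XOR where the leading bit is 1):
  pos 0: 1010 XOR 1101 = 0111
  pos 1: 1110 XOR 1101 = 0011
  pos 3: 1100 XOR 1101 = 0001
  pos 6: 1111 XOR 1101 = 0010
  pos 8: 1000 XOR 1101 = 0101
  pos 9: 1010 XOR 1101 = 0111
Remainder (last 3 bits) = 111. This is the CRC / FCS.

111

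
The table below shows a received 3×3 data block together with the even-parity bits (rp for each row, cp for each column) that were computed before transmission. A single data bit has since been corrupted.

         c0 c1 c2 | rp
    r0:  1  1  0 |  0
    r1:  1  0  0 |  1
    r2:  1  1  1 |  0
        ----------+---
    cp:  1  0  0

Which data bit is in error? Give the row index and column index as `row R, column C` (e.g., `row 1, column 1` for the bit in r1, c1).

row 2, column 2

Recompute each row's even parity and compare to rp:
  r0: data parity 0, sent rp 0 → ok
  r1: data parity 1, sent rp 1 → ok
  r2: data parity 1, sent rp 0 → mismatch
Recompute each column's even parity and compare to cp:
  c0: data parity 1, sent cp 1 → ok
  c1: data parity 0, sent cp 0 → ok
  c2: data parity 1, sent cp 0 → mismatch
Exactly one row (r2) and one column (c2) fail → the flipped bit is at their intersection.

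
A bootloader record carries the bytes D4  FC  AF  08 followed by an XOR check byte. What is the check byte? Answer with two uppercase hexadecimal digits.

8F

XOR the bytes together:
  start with 0xD4
  0xD4 ⊕ 0xFC = 0x28
  0x28 ⊕ 0xAF = 0x87
  0x87 ⊕ 0x08 = 0x8F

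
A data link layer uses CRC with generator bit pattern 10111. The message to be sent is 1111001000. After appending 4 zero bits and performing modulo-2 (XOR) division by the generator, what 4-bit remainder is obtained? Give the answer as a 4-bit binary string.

Append 4 zeros: 11110010000000. Divide by 10111 (XOR where the leading bit is 1):
  pos 0: 11110 XOR 10111 = 01001
  pos 1: 10010 XOR 10111 = 00101
  pos 3: 10110 XOR 10111 = 00001
  pos 7: 10000 XOR 10111 = 00111
  pos 9: 11100 XOR 10111 = 01011
Remainder (last 4 bits) = 1011. This is the CRC / FCS.

1011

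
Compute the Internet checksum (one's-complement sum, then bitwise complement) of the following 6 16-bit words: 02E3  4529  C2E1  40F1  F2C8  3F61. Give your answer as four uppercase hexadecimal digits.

One's-complement addition (fold any carry out of bit 15 back into bit 0):
  0x02E3 + 0x4529 = 0x0480C
  0x480C + 0xC2E1 = 0x10AED → wrap carry → 0x0AEE
  0x0AEE + 0x40F1 = 0x04BDF
  0x4BDF + 0xF2C8 = 0x13EA7 → wrap carry → 0x3EA8
  0x3EA8 + 0x3F61 = 0x07E09
One's-complement sum = 0x7E09.
Checksum = ~0x7E09 & 0xFFFF = 0x81F6.

81F6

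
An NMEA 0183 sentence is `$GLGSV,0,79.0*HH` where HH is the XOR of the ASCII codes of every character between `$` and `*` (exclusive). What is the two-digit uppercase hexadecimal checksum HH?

XOR the ASCII codes of the payload characters:
  'G' = 0x47 → acc = 0x47
  'L' = 0x4C → acc = 0x0B
  'G' = 0x47 → acc = 0x4C
  'S' = 0x53 → acc = 0x1F
  'V' = 0x56 → acc = 0x49
  ',' = 0x2C → acc = 0x65
  '0' = 0x30 → acc = 0x55
  ',' = 0x2C → acc = 0x79
  '7' = 0x37 → acc = 0x4E
  '9' = 0x39 → acc = 0x77
  '.' = 0x2E → acc = 0x59
  '0' = 0x30 → acc = 0x69
Checksum = 0x69.

69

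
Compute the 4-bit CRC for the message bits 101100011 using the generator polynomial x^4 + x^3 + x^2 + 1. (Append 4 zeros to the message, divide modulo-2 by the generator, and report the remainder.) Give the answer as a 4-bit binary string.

Append 4 zeros: 1011000110000. Divide by 11101 (XOR where the leading bit is 1):
  pos 0: 10110 XOR 11101 = 01011
  pos 1: 10110 XOR 11101 = 01011
  pos 2: 10110 XOR 11101 = 01011
  pos 3: 10111 XOR 11101 = 01010
  pos 4: 10101 XOR 11101 = 01000
  pos 5: 10000 XOR 11101 = 01101
  pos 6: 11010 XOR 11101 = 00111
  pos 8: 11100 XOR 11101 = 00001
Remainder (last 4 bits) = 0001. This is the CRC / FCS.

0001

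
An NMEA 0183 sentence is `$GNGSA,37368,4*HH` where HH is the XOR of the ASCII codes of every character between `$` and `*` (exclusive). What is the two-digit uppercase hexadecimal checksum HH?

XOR the ASCII codes of the payload characters:
  'G' = 0x47 → acc = 0x47
  'N' = 0x4E → acc = 0x09
  'G' = 0x47 → acc = 0x4E
  'S' = 0x53 → acc = 0x1D
  'A' = 0x41 → acc = 0x5C
  ',' = 0x2C → acc = 0x70
  '3' = 0x33 → acc = 0x43
  '7' = 0x37 → acc = 0x74
  '3' = 0x33 → acc = 0x47
  '6' = 0x36 → acc = 0x71
  '8' = 0x38 → acc = 0x49
  ',' = 0x2C → acc = 0x65
  '4' = 0x34 → acc = 0x51
Checksum = 0x51.

51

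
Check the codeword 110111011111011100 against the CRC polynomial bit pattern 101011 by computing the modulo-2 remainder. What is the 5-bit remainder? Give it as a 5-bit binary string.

11010

Modulo-2 division of 110111011111011100 by 101011:
  pos 0: 110111 XOR 101011 = 011100
  pos 1: 111000 XOR 101011 = 010011
  pos 2: 100111 XOR 101011 = 001100
  pos 4: 110011 XOR 101011 = 011000
  pos 5: 110001 XOR 101011 = 011010
  pos 6: 110101 XOR 101011 = 011110
  pos 7: 111100 XOR 101011 = 010111
  pos 8: 101111 XOR 101011 = 000100
  pos 11: 100110 XOR 101011 = 001101
Remainder = 11010 (nonzero — an error is detected).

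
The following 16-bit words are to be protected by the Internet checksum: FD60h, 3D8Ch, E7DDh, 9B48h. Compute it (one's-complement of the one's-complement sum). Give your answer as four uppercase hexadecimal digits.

One's-complement addition (fold any carry out of bit 15 back into bit 0):
  0xFD60 + 0x3D8C = 0x13AEC → wrap carry → 0x3AED
  0x3AED + 0xE7DD = 0x122CA → wrap carry → 0x22CB
  0x22CB + 0x9B48 = 0x0BE13
One's-complement sum = 0xBE13.
Checksum = ~0xBE13 & 0xFFFF = 0x41EC.

41EC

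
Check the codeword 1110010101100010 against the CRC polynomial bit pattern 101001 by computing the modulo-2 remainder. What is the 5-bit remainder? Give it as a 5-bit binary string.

Modulo-2 division of 1110010101100010 by 101001:
  pos 0: 111001 XOR 101001 = 010000
  pos 1: 100000 XOR 101001 = 001001
  pos 3: 100110 XOR 101001 = 001111
  pos 5: 111111 XOR 101001 = 010110
  pos 6: 101100 XOR 101001 = 000101
  pos 9: 101001 XOR 101001 = 000000
Remainder = 00000 (zero — the frame passes the CRC check).

00000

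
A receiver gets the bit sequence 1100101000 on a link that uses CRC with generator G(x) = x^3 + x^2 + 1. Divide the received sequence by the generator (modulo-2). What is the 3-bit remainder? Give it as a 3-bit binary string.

000

Modulo-2 division of 1100101000 by 1101:
  pos 0: 1100 XOR 1101 = 0001
  pos 3: 1101 XOR 1101 = 0000
Remainder = 000 (zero — the frame passes the CRC check).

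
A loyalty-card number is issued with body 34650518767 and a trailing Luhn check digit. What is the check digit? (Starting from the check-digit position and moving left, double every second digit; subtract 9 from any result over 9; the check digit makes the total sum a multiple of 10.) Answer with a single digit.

Partial digits right→left: 7 6 7 8 1 5 0 5 6 4 3
Double every second digit counting from the check-digit position (so the 1st, 3rd, 5th, ... of the partial from the right).
  doubled (with −9 where >9): 5 5 2 0 3 6 → sum 21
  kept as-is: 6 8 5 5 4 → sum 28
Total = 21 + 28 = 49.
Check digit = (10 − (49 mod 10)) mod 10 = 1.

1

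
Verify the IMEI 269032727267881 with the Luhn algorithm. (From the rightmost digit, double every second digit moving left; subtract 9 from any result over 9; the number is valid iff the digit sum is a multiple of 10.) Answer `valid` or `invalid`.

valid

From the right, keep odd positions and double even positions (subtract 9 from any doubled value over 9):
  doubled (positions 2,4,...): 7 5 4 4 4 0 3 → sum 27
  kept (positions 1,3,...): 1 8 6 7 7 3 9 2 → sum 43
Total = 70.
70 mod 10 = 0, so the number is valid.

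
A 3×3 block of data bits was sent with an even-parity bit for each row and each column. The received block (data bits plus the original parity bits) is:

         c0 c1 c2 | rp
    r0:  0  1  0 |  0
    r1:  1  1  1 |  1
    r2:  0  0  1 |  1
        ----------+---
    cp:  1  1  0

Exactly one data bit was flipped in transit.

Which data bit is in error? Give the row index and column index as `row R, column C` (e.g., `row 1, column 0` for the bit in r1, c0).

row 0, column 1

Recompute each row's even parity and compare to rp:
  r0: data parity 1, sent rp 0 → mismatch
  r1: data parity 1, sent rp 1 → ok
  r2: data parity 1, sent rp 1 → ok
Recompute each column's even parity and compare to cp:
  c0: data parity 1, sent cp 1 → ok
  c1: data parity 0, sent cp 1 → mismatch
  c2: data parity 0, sent cp 0 → ok
Exactly one row (r0) and one column (c1) fail → the flipped bit is at their intersection.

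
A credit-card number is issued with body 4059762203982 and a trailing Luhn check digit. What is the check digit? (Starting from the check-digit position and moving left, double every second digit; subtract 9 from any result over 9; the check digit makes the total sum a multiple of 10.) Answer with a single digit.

Partial digits right→left: 2 8 9 3 0 2 2 6 7 9 5 0 4
Double every second digit counting from the check-digit position (so the 1st, 3rd, 5th, ... of the partial from the right).
  doubled (with −9 where >9): 4 9 0 4 5 1 8 → sum 31
  kept as-is: 8 3 2 6 9 0 → sum 28
Total = 31 + 28 = 59.
Check digit = (10 − (59 mod 10)) mod 10 = 1.

1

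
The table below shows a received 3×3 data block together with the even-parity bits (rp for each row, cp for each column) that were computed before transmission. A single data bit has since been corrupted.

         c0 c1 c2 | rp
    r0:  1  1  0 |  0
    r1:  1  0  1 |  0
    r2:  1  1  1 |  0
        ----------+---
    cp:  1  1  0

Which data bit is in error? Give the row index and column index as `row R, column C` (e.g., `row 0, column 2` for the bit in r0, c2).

row 2, column 1

Recompute each row's even parity and compare to rp:
  r0: data parity 0, sent rp 0 → ok
  r1: data parity 0, sent rp 0 → ok
  r2: data parity 1, sent rp 0 → mismatch
Recompute each column's even parity and compare to cp:
  c0: data parity 1, sent cp 1 → ok
  c1: data parity 0, sent cp 1 → mismatch
  c2: data parity 0, sent cp 0 → ok
Exactly one row (r2) and one column (c1) fail → the flipped bit is at their intersection.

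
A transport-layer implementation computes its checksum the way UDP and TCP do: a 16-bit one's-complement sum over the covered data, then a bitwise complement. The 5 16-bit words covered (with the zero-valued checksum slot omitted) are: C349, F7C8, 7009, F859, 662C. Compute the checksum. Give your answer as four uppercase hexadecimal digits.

One's-complement addition (fold any carry out of bit 15 back into bit 0):
  0xC349 + 0xF7C8 = 0x1BB11 → wrap carry → 0xBB12
  0xBB12 + 0x7009 = 0x12B1B → wrap carry → 0x2B1C
  0x2B1C + 0xF859 = 0x12375 → wrap carry → 0x2376
  0x2376 + 0x662C = 0x089A2
One's-complement sum = 0x89A2.
Checksum = ~0x89A2 & 0xFFFF = 0x765D.

765D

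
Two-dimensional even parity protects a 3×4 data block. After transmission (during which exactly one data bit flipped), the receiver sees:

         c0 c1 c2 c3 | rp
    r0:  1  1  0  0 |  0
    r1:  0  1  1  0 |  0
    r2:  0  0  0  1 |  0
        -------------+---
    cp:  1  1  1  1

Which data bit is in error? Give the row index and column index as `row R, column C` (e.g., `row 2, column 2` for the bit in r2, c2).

row 2, column 1

Recompute each row's even parity and compare to rp:
  r0: data parity 0, sent rp 0 → ok
  r1: data parity 0, sent rp 0 → ok
  r2: data parity 1, sent rp 0 → mismatch
Recompute each column's even parity and compare to cp:
  c0: data parity 1, sent cp 1 → ok
  c1: data parity 0, sent cp 1 → mismatch
  c2: data parity 1, sent cp 1 → ok
  c3: data parity 1, sent cp 1 → ok
Exactly one row (r2) and one column (c1) fail → the flipped bit is at their intersection.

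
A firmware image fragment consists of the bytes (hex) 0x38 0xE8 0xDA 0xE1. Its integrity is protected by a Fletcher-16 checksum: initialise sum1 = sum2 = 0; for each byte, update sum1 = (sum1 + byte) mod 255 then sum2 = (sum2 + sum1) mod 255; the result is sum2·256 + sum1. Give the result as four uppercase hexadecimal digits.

33DD

Running sums (mod 255):
  after byte 0 (0x38): sum1=56, sum2=56
  after byte 1 (0xE8): sum1=33, sum2=89
  after byte 2 (0xDA): sum1=251, sum2=85
  after byte 3 (0xE1): sum1=221, sum2=51
Checksum = sum2·256 + sum1 = 51·256 + 221 = 13277 = 0x33DD.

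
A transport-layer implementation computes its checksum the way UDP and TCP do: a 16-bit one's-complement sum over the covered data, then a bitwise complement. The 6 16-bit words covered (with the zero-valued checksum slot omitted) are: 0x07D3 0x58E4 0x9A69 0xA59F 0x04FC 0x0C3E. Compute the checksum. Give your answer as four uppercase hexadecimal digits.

4E05

One's-complement addition (fold any carry out of bit 15 back into bit 0):
  0x07D3 + 0x58E4 = 0x060B7
  0x60B7 + 0x9A69 = 0x0FB20
  0xFB20 + 0xA59F = 0x1A0BF → wrap carry → 0xA0C0
  0xA0C0 + 0x04FC = 0x0A5BC
  0xA5BC + 0x0C3E = 0x0B1FA
One's-complement sum = 0xB1FA.
Checksum = ~0xB1FA & 0xFFFF = 0x4E05.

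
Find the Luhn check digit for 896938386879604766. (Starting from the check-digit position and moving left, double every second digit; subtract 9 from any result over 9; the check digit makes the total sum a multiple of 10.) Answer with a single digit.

5

Partial digits right→left: 6 6 7 4 0 6 9 7 8 6 8 3 8 3 9 6 9 8
Double every second digit counting from the check-digit position (so the 1st, 3rd, 5th, ... of the partial from the right).
  doubled (with −9 where >9): 3 5 0 9 7 7 7 9 9 → sum 56
  kept as-is: 6 4 6 7 6 3 3 6 8 → sum 49
Total = 56 + 49 = 105.
Check digit = (10 − (105 mod 10)) mod 10 = 5.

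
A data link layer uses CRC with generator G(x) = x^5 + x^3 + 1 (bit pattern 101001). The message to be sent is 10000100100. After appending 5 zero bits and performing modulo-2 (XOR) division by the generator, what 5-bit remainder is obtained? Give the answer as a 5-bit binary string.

11000

Append 5 zeros: 1000010010000000. Divide by 101001 (XOR where the leading bit is 1):
  pos 0: 100001 XOR 101001 = 001000
  pos 2: 100000 XOR 101001 = 001001
  pos 4: 100110 XOR 101001 = 001111
  pos 6: 111100 XOR 101001 = 010101
  pos 7: 101010 XOR 101001 = 000011
Remainder (last 5 bits) = 11000. This is the CRC / FCS.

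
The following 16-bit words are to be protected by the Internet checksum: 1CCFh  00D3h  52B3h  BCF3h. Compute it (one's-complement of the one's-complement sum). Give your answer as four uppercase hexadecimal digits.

One's-complement addition (fold any carry out of bit 15 back into bit 0):
  0x1CCF + 0x00D3 = 0x01DA2
  0x1DA2 + 0x52B3 = 0x07055
  0x7055 + 0xBCF3 = 0x12D48 → wrap carry → 0x2D49
One's-complement sum = 0x2D49.
Checksum = ~0x2D49 & 0xFFFF = 0xD2B6.

D2B6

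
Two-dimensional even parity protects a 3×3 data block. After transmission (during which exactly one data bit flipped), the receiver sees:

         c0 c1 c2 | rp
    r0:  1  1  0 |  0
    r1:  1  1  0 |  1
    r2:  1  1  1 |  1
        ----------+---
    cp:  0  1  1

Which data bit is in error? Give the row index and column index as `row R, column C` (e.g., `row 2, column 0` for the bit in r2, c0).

Recompute each row's even parity and compare to rp:
  r0: data parity 0, sent rp 0 → ok
  r1: data parity 0, sent rp 1 → mismatch
  r2: data parity 1, sent rp 1 → ok
Recompute each column's even parity and compare to cp:
  c0: data parity 1, sent cp 0 → mismatch
  c1: data parity 1, sent cp 1 → ok
  c2: data parity 1, sent cp 1 → ok
Exactly one row (r1) and one column (c0) fail → the flipped bit is at their intersection.

row 1, column 0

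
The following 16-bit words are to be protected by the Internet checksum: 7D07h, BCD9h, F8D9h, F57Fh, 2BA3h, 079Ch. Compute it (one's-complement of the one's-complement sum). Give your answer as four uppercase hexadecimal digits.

One's-complement addition (fold any carry out of bit 15 back into bit 0):
  0x7D07 + 0xBCD9 = 0x139E0 → wrap carry → 0x39E1
  0x39E1 + 0xF8D9 = 0x132BA → wrap carry → 0x32BB
  0x32BB + 0xF57F = 0x1283A → wrap carry → 0x283B
  0x283B + 0x2BA3 = 0x053DE
  0x53DE + 0x079C = 0x05B7A
One's-complement sum = 0x5B7A.
Checksum = ~0x5B7A & 0xFFFF = 0xA485.

A485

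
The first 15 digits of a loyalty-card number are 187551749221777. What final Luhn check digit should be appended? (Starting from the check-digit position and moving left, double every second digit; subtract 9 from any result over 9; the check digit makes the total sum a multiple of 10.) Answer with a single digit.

6

Partial digits right→left: 7 7 7 1 2 2 9 4 7 1 5 5 7 8 1
Double every second digit counting from the check-digit position (so the 1st, 3rd, 5th, ... of the partial from the right).
  doubled (with −9 where >9): 5 5 4 9 5 1 5 2 → sum 36
  kept as-is: 7 1 2 4 1 5 8 → sum 28
Total = 36 + 28 = 64.
Check digit = (10 − (64 mod 10)) mod 10 = 6.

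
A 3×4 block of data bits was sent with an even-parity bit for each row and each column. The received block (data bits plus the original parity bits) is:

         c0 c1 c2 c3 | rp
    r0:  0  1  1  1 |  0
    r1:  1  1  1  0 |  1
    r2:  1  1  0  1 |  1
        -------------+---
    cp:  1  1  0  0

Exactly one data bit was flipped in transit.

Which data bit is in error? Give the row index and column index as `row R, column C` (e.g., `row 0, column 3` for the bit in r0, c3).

Recompute each row's even parity and compare to rp:
  r0: data parity 1, sent rp 0 → mismatch
  r1: data parity 1, sent rp 1 → ok
  r2: data parity 1, sent rp 1 → ok
Recompute each column's even parity and compare to cp:
  c0: data parity 0, sent cp 1 → mismatch
  c1: data parity 1, sent cp 1 → ok
  c2: data parity 0, sent cp 0 → ok
  c3: data parity 0, sent cp 0 → ok
Exactly one row (r0) and one column (c0) fail → the flipped bit is at their intersection.

row 0, column 0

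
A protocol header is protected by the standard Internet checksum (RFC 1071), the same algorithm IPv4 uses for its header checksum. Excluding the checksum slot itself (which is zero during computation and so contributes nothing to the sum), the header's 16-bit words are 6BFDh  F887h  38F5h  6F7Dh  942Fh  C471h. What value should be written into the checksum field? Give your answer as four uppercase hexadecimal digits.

One's-complement addition (fold any carry out of bit 15 back into bit 0):
  0x6BFD + 0xF887 = 0x16484 → wrap carry → 0x6485
  0x6485 + 0x38F5 = 0x09D7A
  0x9D7A + 0x6F7D = 0x10CF7 → wrap carry → 0x0CF8
  0x0CF8 + 0x942F = 0x0A127
  0xA127 + 0xC471 = 0x16598 → wrap carry → 0x6599
One's-complement sum = 0x6599.
Checksum = ~0x6599 & 0xFFFF = 0x9A66.

9A66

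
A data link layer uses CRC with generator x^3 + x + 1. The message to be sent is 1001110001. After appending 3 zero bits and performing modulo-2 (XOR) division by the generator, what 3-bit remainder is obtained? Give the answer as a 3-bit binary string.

011

Append 3 zeros: 1001110001000. Divide by 1011 (XOR where the leading bit is 1):
  pos 0: 1001 XOR 1011 = 0010
  pos 2: 1011 XOR 1011 = 0000
  pos 9: 1000 XOR 1011 = 0011
Remainder (last 3 bits) = 011. This is the CRC / FCS.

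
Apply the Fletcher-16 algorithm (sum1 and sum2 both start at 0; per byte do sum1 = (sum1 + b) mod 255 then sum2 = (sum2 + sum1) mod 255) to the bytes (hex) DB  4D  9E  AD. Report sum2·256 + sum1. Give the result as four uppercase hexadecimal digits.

Running sums (mod 255):
  after byte 0 (DB): sum1=219, sum2=219
  after byte 1 (4D): sum1=41, sum2=5
  after byte 2 (9E): sum1=199, sum2=204
  after byte 3 (AD): sum1=117, sum2=66
Checksum = sum2·256 + sum1 = 66·256 + 117 = 17013 = 0x4275.

4275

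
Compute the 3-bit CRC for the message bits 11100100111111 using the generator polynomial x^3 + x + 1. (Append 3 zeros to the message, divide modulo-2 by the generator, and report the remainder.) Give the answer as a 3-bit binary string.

101

Append 3 zeros: 11100100111111000. Divide by 1011 (XOR where the leading bit is 1):
  pos 0: 1110 XOR 1011 = 0101
  pos 1: 1010 XOR 1011 = 0001
  pos 4: 1100 XOR 1011 = 0111
  pos 5: 1111 XOR 1011 = 0100
  pos 6: 1001 XOR 1011 = 0010
  pos 8: 1011 XOR 1011 = 0000
  pos 12: 1100 XOR 1011 = 0111
  pos 13: 1110 XOR 1011 = 0101
Remainder (last 3 bits) = 101. This is the CRC / FCS.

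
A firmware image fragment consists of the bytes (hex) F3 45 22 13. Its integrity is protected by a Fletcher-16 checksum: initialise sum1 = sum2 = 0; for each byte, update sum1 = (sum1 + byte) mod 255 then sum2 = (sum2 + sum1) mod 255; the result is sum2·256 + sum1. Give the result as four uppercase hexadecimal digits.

F66E

Running sums (mod 255):
  after byte 0 (F3): sum1=243, sum2=243
  after byte 1 (45): sum1=57, sum2=45
  after byte 2 (22): sum1=91, sum2=136
  after byte 3 (13): sum1=110, sum2=246
Checksum = sum2·256 + sum1 = 246·256 + 110 = 63086 = 0xF66E.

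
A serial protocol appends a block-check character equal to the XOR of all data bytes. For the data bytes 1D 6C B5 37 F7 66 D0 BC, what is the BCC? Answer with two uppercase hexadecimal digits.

XOR the bytes together:
  start with 0x1D
  0x1D ⊕ 0x6C = 0x71
  0x71 ⊕ 0xB5 = 0xC4
  0xC4 ⊕ 0x37 = 0xF3
  0xF3 ⊕ 0xF7 = 0x04
  0x04 ⊕ 0x66 = 0x62
  0x62 ⊕ 0xD0 = 0xB2
  0xB2 ⊕ 0xBC = 0x0E

0E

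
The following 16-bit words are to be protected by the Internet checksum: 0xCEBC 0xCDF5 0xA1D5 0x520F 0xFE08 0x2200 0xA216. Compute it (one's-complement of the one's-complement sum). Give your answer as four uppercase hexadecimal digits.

AD48

One's-complement addition (fold any carry out of bit 15 back into bit 0):
  0xCEBC + 0xCDF5 = 0x19CB1 → wrap carry → 0x9CB2
  0x9CB2 + 0xA1D5 = 0x13E87 → wrap carry → 0x3E88
  0x3E88 + 0x520F = 0x09097
  0x9097 + 0xFE08 = 0x18E9F → wrap carry → 0x8EA0
  0x8EA0 + 0x2200 = 0x0B0A0
  0xB0A0 + 0xA216 = 0x152B6 → wrap carry → 0x52B7
One's-complement sum = 0x52B7.
Checksum = ~0x52B7 & 0xFFFF = 0xAD48.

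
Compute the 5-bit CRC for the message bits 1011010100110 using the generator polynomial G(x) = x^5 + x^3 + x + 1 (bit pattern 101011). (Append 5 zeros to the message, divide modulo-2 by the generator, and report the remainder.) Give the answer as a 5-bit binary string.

01000

Append 5 zeros: 101101010011000000. Divide by 101011 (XOR where the leading bit is 1):
  pos 0: 101101 XOR 101011 = 000110
  pos 3: 110010 XOR 101011 = 011001
  pos 4: 110010 XOR 101011 = 011001
  pos 5: 110011 XOR 101011 = 011000
  pos 6: 110001 XOR 101011 = 011010
  pos 7: 110100 XOR 101011 = 011111
  pos 8: 111110 XOR 101011 = 010101
  pos 9: 101010 XOR 101011 = 000001
Remainder (last 5 bits) = 01000. This is the CRC / FCS.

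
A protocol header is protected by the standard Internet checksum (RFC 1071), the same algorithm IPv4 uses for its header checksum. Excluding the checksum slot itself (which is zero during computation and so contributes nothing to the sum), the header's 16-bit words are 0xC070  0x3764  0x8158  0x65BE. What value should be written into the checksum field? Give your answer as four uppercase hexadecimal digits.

2114

One's-complement addition (fold any carry out of bit 15 back into bit 0):
  0xC070 + 0x3764 = 0x0F7D4
  0xF7D4 + 0x8158 = 0x1792C → wrap carry → 0x792D
  0x792D + 0x65BE = 0x0DEEB
One's-complement sum = 0xDEEB.
Checksum = ~0xDEEB & 0xFFFF = 0x2114.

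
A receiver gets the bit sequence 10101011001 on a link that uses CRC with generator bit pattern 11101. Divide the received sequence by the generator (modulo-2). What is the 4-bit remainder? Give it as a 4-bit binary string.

Modulo-2 division of 10101011001 by 11101:
  pos 0: 10101 XOR 11101 = 01000
  pos 1: 10000 XOR 11101 = 01101
  pos 2: 11011 XOR 11101 = 00110
  pos 4: 11010 XOR 11101 = 00111
  pos 6: 11101 XOR 11101 = 00000
Remainder = 0000 (zero — the frame passes the CRC check).

0000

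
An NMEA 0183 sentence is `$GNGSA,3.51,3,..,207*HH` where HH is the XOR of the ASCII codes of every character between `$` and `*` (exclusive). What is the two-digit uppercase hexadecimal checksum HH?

XOR the ASCII codes of the payload characters:
  'G' = 0x47 → acc = 0x47
  'N' = 0x4E → acc = 0x09
  'G' = 0x47 → acc = 0x4E
  'S' = 0x53 → acc = 0x1D
  'A' = 0x41 → acc = 0x5C
  ',' = 0x2C → acc = 0x70
  '3' = 0x33 → acc = 0x43
  '.' = 0x2E → acc = 0x6D
  '5' = 0x35 → acc = 0x58
  '1' = 0x31 → acc = 0x69
  ',' = 0x2C → acc = 0x45
  '3' = 0x33 → acc = 0x76
  ',' = 0x2C → acc = 0x5A
  '.' = 0x2E → acc = 0x74
  '.' = 0x2E → acc = 0x5A
  ',' = 0x2C → acc = 0x76
  '2' = 0x32 → acc = 0x44
  '0' = 0x30 → acc = 0x74
  '7' = 0x37 → acc = 0x43
Checksum = 0x43.

43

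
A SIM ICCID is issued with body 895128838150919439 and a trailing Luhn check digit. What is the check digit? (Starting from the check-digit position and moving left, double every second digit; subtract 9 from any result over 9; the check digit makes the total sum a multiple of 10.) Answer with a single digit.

Partial digits right→left: 9 3 4 9 1 9 0 5 1 8 3 8 8 2 1 5 9 8
Double every second digit counting from the check-digit position (so the 1st, 3rd, 5th, ... of the partial from the right).
  doubled (with −9 where >9): 9 8 2 0 2 6 7 2 9 → sum 45
  kept as-is: 3 9 9 5 8 8 2 5 8 → sum 57
Total = 45 + 57 = 102.
Check digit = (10 − (102 mod 10)) mod 10 = 8.

8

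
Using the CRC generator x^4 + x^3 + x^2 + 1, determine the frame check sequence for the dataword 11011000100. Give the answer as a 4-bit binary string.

0100

Append 4 zeros: 110110001000000. Divide by 11101 (XOR where the leading bit is 1):
  pos 0: 11011 XOR 11101 = 00110
  pos 2: 11000 XOR 11101 = 00101
  pos 4: 10101 XOR 11101 = 01000
  pos 5: 10000 XOR 11101 = 01101
  pos 6: 11010 XOR 11101 = 00111
  pos 8: 11100 XOR 11101 = 00001
Remainder (last 4 bits) = 0100. This is the CRC / FCS.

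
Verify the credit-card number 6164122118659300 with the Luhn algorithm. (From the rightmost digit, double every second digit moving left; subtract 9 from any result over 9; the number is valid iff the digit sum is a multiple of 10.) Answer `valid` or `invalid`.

From the right, keep odd positions and double even positions (subtract 9 from any doubled value over 9):
  doubled (positions 2,4,...): 0 9 3 2 4 2 3 3 → sum 26
  kept (positions 1,3,...): 0 3 5 8 1 2 4 1 → sum 24
Total = 50.
50 mod 10 = 0, so the number is valid.

valid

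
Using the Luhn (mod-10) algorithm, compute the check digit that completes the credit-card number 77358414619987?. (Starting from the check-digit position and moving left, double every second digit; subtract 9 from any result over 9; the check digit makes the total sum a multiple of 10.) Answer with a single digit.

0

Partial digits right→left: 7 8 9 9 1 6 4 1 4 8 5 3 7 7
Double every second digit counting from the check-digit position (so the 1st, 3rd, 5th, ... of the partial from the right).
  doubled (with −9 where >9): 5 9 2 8 8 1 5 → sum 38
  kept as-is: 8 9 6 1 8 3 7 → sum 42
Total = 38 + 42 = 80.
Check digit = (10 − (80 mod 10)) mod 10 = 0.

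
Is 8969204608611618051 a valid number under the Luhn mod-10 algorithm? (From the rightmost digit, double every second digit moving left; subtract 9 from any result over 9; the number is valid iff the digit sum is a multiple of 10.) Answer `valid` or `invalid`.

valid

From the right, keep odd positions and double even positions (subtract 9 from any doubled value over 9):
  doubled (positions 2,4,...): 1 7 3 2 7 3 0 9 9 → sum 41
  kept (positions 1,3,...): 1 0 1 1 6 0 4 2 6 8 → sum 29
Total = 70.
70 mod 10 = 0, so the number is valid.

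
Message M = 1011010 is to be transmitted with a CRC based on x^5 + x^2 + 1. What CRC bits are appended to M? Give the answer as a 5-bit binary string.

11010

Append 5 zeros: 101101000000. Divide by 100101 (XOR where the leading bit is 1):
  pos 0: 101101 XOR 100101 = 001000
  pos 2: 100000 XOR 100101 = 000101
  pos 5: 101000 XOR 100101 = 001101
Remainder (last 5 bits) = 11010. This is the CRC / FCS.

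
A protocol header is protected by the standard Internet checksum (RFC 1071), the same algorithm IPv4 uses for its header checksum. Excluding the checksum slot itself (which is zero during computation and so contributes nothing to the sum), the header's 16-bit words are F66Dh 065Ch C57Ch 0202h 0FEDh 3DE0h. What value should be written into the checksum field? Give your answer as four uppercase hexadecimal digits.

EDE9

One's-complement addition (fold any carry out of bit 15 back into bit 0):
  0xF66D + 0x065C = 0x0FCC9
  0xFCC9 + 0xC57C = 0x1C245 → wrap carry → 0xC246
  0xC246 + 0x0202 = 0x0C448
  0xC448 + 0x0FED = 0x0D435
  0xD435 + 0x3DE0 = 0x11215 → wrap carry → 0x1216
One's-complement sum = 0x1216.
Checksum = ~0x1216 & 0xFFFF = 0xEDE9.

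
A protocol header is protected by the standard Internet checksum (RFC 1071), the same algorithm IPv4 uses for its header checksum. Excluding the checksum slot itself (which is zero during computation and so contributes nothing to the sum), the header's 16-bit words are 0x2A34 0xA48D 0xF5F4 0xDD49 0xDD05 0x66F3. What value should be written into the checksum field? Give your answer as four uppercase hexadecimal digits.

1A06

One's-complement addition (fold any carry out of bit 15 back into bit 0):
  0x2A34 + 0xA48D = 0x0CEC1
  0xCEC1 + 0xF5F4 = 0x1C4B5 → wrap carry → 0xC4B6
  0xC4B6 + 0xDD49 = 0x1A1FF → wrap carry → 0xA200
  0xA200 + 0xDD05 = 0x17F05 → wrap carry → 0x7F06
  0x7F06 + 0x66F3 = 0x0E5F9
One's-complement sum = 0xE5F9.
Checksum = ~0xE5F9 & 0xFFFF = 0x1A06.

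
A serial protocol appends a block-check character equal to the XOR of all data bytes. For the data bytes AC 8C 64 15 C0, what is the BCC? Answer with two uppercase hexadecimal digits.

91

XOR the bytes together:
  start with 0xAC
  0xAC ⊕ 0x8C = 0x20
  0x20 ⊕ 0x64 = 0x44
  0x44 ⊕ 0x15 = 0x51
  0x51 ⊕ 0xC0 = 0x91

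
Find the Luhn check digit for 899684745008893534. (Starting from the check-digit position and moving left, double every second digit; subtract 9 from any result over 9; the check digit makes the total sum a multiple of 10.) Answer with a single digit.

6

Partial digits right→left: 4 3 5 3 9 8 8 0 0 5 4 7 4 8 6 9 9 8
Double every second digit counting from the check-digit position (so the 1st, 3rd, 5th, ... of the partial from the right).
  doubled (with −9 where >9): 8 1 9 7 0 8 8 3 9 → sum 53
  kept as-is: 3 3 8 0 5 7 8 9 8 → sum 51
Total = 53 + 51 = 104.
Check digit = (10 − (104 mod 10)) mod 10 = 6.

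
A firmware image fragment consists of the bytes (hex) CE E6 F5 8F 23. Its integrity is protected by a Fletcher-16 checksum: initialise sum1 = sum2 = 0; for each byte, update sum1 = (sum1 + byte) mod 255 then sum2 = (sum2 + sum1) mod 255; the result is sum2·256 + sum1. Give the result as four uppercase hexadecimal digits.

C95E

Running sums (mod 255):
  after byte 0 (CE): sum1=206, sum2=206
  after byte 1 (E6): sum1=181, sum2=132
  after byte 2 (F5): sum1=171, sum2=48
  after byte 3 (8F): sum1=59, sum2=107
  after byte 4 (23): sum1=94, sum2=201
Checksum = sum2·256 + sum1 = 201·256 + 94 = 51550 = 0xC95E.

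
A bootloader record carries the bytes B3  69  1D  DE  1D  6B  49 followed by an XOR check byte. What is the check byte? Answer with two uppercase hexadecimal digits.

XOR the bytes together:
  start with 0xB3
  0xB3 ⊕ 0x69 = 0xDA
  0xDA ⊕ 0x1D = 0xC7
  0xC7 ⊕ 0xDE = 0x19
  0x19 ⊕ 0x1D = 0x04
  0x04 ⊕ 0x6B = 0x6F
  0x6F ⊕ 0x49 = 0x26

26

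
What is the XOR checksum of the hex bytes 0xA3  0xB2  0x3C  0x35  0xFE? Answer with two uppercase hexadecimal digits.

E6

XOR the bytes together:
  start with 0xA3
  0xA3 ⊕ 0xB2 = 0x11
  0x11 ⊕ 0x3C = 0x2D
  0x2D ⊕ 0x35 = 0x18
  0x18 ⊕ 0xFE = 0xE6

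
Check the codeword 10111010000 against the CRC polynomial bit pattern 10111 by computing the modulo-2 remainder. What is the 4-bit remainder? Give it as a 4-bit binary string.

Modulo-2 division of 10111010000 by 10111:
  pos 0: 10111 XOR 10111 = 00000
  pos 6: 10000 XOR 10111 = 00111
Remainder = 0111 (nonzero — an error is detected).

0111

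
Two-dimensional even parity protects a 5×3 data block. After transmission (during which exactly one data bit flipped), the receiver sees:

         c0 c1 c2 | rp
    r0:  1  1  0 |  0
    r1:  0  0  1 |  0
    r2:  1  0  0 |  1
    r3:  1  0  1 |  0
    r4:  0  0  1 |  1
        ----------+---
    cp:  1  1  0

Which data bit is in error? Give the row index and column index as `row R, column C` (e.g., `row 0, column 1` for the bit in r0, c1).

row 1, column 2

Recompute each row's even parity and compare to rp:
  r0: data parity 0, sent rp 0 → ok
  r1: data parity 1, sent rp 0 → mismatch
  r2: data parity 1, sent rp 1 → ok
  r3: data parity 0, sent rp 0 → ok
  r4: data parity 1, sent rp 1 → ok
Recompute each column's even parity and compare to cp:
  c0: data parity 1, sent cp 1 → ok
  c1: data parity 1, sent cp 1 → ok
  c2: data parity 1, sent cp 0 → mismatch
Exactly one row (r1) and one column (c2) fail → the flipped bit is at their intersection.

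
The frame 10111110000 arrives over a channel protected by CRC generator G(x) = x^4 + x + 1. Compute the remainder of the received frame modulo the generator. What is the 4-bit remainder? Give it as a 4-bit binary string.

0000

Modulo-2 division of 10111110000 by 10011:
  pos 0: 10111 XOR 10011 = 00100
  pos 2: 10011 XOR 10011 = 00000
Remainder = 0000 (zero — the frame passes the CRC check).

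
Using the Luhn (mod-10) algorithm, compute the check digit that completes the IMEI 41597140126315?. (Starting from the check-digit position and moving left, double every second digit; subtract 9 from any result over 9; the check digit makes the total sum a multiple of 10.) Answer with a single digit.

8

Partial digits right→left: 5 1 3 6 2 1 0 4 1 7 9 5 1 4
Double every second digit counting from the check-digit position (so the 1st, 3rd, 5th, ... of the partial from the right).
  doubled (with −9 where >9): 1 6 4 0 2 9 2 → sum 24
  kept as-is: 1 6 1 4 7 5 4 → sum 28
Total = 24 + 28 = 52.
Check digit = (10 − (52 mod 10)) mod 10 = 8.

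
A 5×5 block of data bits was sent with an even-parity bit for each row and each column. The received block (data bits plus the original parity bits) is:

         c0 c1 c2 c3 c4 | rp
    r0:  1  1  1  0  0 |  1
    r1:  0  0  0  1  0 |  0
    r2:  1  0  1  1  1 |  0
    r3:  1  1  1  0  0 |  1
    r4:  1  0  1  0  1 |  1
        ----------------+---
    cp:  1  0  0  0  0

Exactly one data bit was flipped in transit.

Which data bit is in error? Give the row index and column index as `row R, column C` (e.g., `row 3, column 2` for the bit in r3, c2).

Recompute each row's even parity and compare to rp:
  r0: data parity 1, sent rp 1 → ok
  r1: data parity 1, sent rp 0 → mismatch
  r2: data parity 0, sent rp 0 → ok
  r3: data parity 1, sent rp 1 → ok
  r4: data parity 1, sent rp 1 → ok
Recompute each column's even parity and compare to cp:
  c0: data parity 0, sent cp 1 → mismatch
  c1: data parity 0, sent cp 0 → ok
  c2: data parity 0, sent cp 0 → ok
  c3: data parity 0, sent cp 0 → ok
  c4: data parity 0, sent cp 0 → ok
Exactly one row (r1) and one column (c0) fail → the flipped bit is at their intersection.

row 1, column 0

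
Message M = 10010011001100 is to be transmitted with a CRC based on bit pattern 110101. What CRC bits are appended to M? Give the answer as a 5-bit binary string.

Append 5 zeros: 1001001100110000000. Divide by 110101 (XOR where the leading bit is 1):
  pos 0: 100100 XOR 110101 = 010001
  pos 1: 100011 XOR 110101 = 010110
  pos 2: 101101 XOR 110101 = 011000
  pos 3: 110000 XOR 110101 = 000101
  pos 6: 101011 XOR 110101 = 011110
  pos 7: 111100 XOR 110101 = 001001
  pos 9: 100100 XOR 110101 = 010001
  pos 10: 100010 XOR 110101 = 010111
  pos 11: 101110 XOR 110101 = 011011
  pos 12: 110110 XOR 110101 = 000011
Remainder (last 5 bits) = 00110. This is the CRC / FCS.

00110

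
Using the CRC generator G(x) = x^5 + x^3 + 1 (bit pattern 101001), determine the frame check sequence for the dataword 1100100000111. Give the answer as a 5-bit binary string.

Append 5 zeros: 110010000011100000. Divide by 101001 (XOR where the leading bit is 1):
  pos 0: 110010 XOR 101001 = 011011
  pos 1: 110110 XOR 101001 = 011111
  pos 2: 111110 XOR 101001 = 010111
  pos 3: 101110 XOR 101001 = 000111
  pos 6: 111011 XOR 101001 = 010010
  pos 7: 100101 XOR 101001 = 001100
  pos 9: 110000 XOR 101001 = 011001
  pos 10: 110010 XOR 101001 = 011011
  pos 11: 110110 XOR 101001 = 011111
  pos 12: 111110 XOR 101001 = 010111
Remainder (last 5 bits) = 10111. This is the CRC / FCS.

10111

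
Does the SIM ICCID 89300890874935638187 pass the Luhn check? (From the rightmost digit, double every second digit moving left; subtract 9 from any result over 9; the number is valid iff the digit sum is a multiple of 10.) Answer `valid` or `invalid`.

invalid

From the right, keep odd positions and double even positions (subtract 9 from any doubled value over 9):
  doubled (positions 2,4,...): 7 7 3 6 8 7 9 0 6 7 → sum 60
  kept (positions 1,3,...): 7 1 3 5 9 7 0 8 0 9 → sum 49
Total = 109.
109 mod 10 = 9, so the number is invalid.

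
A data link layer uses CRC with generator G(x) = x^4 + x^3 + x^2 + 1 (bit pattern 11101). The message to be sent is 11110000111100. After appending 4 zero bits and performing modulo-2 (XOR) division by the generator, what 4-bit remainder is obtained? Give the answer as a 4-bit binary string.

Append 4 zeros: 111100001111000000. Divide by 11101 (XOR where the leading bit is 1):
  pos 0: 11110 XOR 11101 = 00011
  pos 3: 11000 XOR 11101 = 00101
  pos 5: 10111 XOR 11101 = 01010
  pos 6: 10101 XOR 11101 = 01000
  pos 7: 10001 XOR 11101 = 01100
  pos 8: 11000 XOR 11101 = 00101
  pos 10: 10100 XOR 11101 = 01001
  pos 11: 10010 XOR 11101 = 01111
  pos 12: 11110 XOR 11101 = 00011
Remainder (last 4 bits) = 0110. This is the CRC / FCS.

0110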